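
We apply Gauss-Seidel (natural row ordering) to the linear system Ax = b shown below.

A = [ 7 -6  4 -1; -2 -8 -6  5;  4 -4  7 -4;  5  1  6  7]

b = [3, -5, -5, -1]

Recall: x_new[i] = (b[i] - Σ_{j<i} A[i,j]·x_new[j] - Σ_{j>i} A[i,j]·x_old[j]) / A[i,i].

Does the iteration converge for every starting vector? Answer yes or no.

no

A = D + L + U where D = diag(7, -8, 7, 7).
Gauss-Seidel: T = -(D+L)⁻¹U, row 0 first, T[0,2] = -(4)/(7) = -0.5714; later rows by forward substitution.
  T[0,:] = [+0.0000, +0.8571, -0.5714, +0.1429]
  T[1,:] = [+0.0000, -0.2143, -0.6071, +0.5893]
  T[2,:] = [+0.0000, -0.6122, -0.0204, +0.8265]
  T[3,:] = [+0.0000, -0.0569, +0.5124, -0.8947]
|λ(T)| sorted: 1.3876, 0.5827, 0.3245, 0.0000.
spectral radius ρ = 1.3876; 1.3876 > 1: divergent.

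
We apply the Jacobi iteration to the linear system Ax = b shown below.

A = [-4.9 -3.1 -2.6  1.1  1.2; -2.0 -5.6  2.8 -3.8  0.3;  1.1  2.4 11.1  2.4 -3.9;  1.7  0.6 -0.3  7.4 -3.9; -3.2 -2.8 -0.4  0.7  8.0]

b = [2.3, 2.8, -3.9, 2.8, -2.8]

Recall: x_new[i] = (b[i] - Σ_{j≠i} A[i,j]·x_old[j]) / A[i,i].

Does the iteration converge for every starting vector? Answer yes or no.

yes

A = D + L + U where D = diag(-4.9, -5.6, 11.1, 7.4, 8).
Jacobi T = -D⁻¹(L+U): T[4,0] = -(-3.2)/(8) = +0.4000; T[4,4] = 0.
  T[0,:] = [+0.0000  -0.6327  -0.5306  +0.2245  +0.2449]
  T[1,:] = [-0.3571  +0.0000  +0.5000  -0.6786  +0.0536]
  T[2,:] = [-0.0991  -0.2162  +0.0000  -0.2162  +0.3514]
  T[3,:] = [-0.2297  -0.0811  +0.0405  +0.0000  +0.5270]
  T[4,:] = [+0.4000  +0.3500  +0.0500  -0.0875  +0.0000]
|λ(T)| sorted: 0.8231, 0.5015, 0.5015, 0.3619, 0.0130.
ρ = 0.8231; 0.8231 < 1, so it converges for any x₀.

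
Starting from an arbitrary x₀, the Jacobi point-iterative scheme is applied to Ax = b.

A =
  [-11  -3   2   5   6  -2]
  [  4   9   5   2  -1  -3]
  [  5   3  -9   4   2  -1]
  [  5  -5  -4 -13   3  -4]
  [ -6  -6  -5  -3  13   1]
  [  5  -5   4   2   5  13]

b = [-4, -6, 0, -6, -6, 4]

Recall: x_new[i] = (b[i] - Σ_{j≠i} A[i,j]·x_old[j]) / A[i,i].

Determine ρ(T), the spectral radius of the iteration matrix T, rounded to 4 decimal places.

Split A = D + L + U, D = diag(-11, 9, -9, -13, 13, 13).
T_J = -D⁻¹(L+U): T[1,3] = -(2)/(9) = -0.2222; T[1,1] = 0.
  T[0,:] = [+0.0000  -0.2727  +0.1818  +0.4545  +0.5455  -0.1818]
  T[1,:] = [-0.4444  +0.0000  -0.5556  -0.2222  +0.1111  +0.3333]
  T[2,:] = [+0.5556  +0.3333  +0.0000  +0.4444  +0.2222  -0.1111]
  T[3,:] = [+0.3846  -0.3846  -0.3077  +0.0000  +0.2308  -0.3077]
  T[4,:] = [+0.4615  +0.4615  +0.3846  +0.2308  +0.0000  -0.0769]
  T[5,:] = [-0.3846  +0.3846  -0.3077  -0.1538  -0.3846  +0.0000]
|eigenvalues of T|: 1.2084, 0.6331, 0.4680, 0.4680, 0.3491, 0.2424.
ρ = 1.2084; 1.2084 > 1, so it fails to converge.

1.2084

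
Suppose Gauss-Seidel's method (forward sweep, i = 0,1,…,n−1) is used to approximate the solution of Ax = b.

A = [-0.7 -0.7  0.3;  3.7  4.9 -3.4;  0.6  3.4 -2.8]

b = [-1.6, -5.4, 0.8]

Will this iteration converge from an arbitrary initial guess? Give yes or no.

no

A = D + L + U where D = diag(-0.7, 4.9, -2.8).
T_GS = -(D+L)⁻¹U: row 0 first, T[0,2] = -(0.3)/(-0.7) = +0.4286; later rows by forward substitution.
  T[0,:] = [+0.0000, -1.0000, +0.4286]
  T[1,:] = [+0.0000, +0.7551, +0.3703]
  T[2,:] = [+0.0000, +0.7026, +0.5414]
moduli |λ_i(T)| = 1.1694, 0.1271, 0.0000.
ρ(T) = max|λ| = 1.1694; 1.1694 > 1 ⇒ diverges.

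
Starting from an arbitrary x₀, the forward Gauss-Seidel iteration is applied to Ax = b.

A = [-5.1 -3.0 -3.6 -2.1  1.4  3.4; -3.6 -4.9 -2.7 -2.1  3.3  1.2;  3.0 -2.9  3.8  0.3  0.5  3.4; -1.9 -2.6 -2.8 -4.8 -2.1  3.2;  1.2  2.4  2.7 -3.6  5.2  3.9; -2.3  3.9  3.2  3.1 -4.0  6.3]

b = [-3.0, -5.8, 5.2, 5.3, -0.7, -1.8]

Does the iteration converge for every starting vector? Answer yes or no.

no

Let D = diag(-5.1, -4.9, 3.8, -4.8, 5.2, 6.3); L, U the strict triangles.
GS T = -(D+L)⁻¹U: row 0 first, T[0,5] = -(3.4)/(-5.1) = +0.6667; later rows by forward substitution.
  T[0,:] = [+0.0000, -0.5882, -0.7059, -0.4118, +0.2745, +0.6667]
  T[1,:] = [+0.0000, +0.4322, -0.0324, -0.1261, +0.4718, -0.2449]
  T[2,:] = [+0.0000, +0.7942, +0.5325, +0.1499, +0.0118, -1.6079]
  T[3,:] = [+0.0000, -0.4645, -0.0137, +0.1438, -0.8086, +1.4734]
  T[4,:] = [+0.0000, -0.7977, -0.1081, +0.1749, -0.8470, +1.0641]
  T[5,:] = [+0.0000, -1.1636, -0.5701, -0.1082, -0.3377, +1.1624]
|eigenvalues of T|: 1.6916, 0.2400, 0.2400, 0.2304, 0.1365, 0.0000.
ρ = 1.6916; 1.6916 > 1: divergent.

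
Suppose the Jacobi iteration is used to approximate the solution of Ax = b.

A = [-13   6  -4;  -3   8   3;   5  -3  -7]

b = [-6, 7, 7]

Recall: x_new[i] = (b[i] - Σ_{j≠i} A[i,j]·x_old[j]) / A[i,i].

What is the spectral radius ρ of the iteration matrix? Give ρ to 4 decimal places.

0.5095

A = D + L + U where D = diag(-13, 8, -7).
Jacobi T = -D⁻¹(L+U): T[0,1] = -(6)/(-13) = +0.4615; T[0,0] = 0.
  T[0,:] = [+0.0000, +0.4615, -0.3077]
  T[1,:] = [+0.3750, +0.0000, -0.3750]
  T[2,:] = [+0.7143, -0.4286, +0.0000]
eigenvalue magnitudes: 0.5095, 0.3816, 0.3816.
ρ = 0.5095; 0.5095 < 1: convergent.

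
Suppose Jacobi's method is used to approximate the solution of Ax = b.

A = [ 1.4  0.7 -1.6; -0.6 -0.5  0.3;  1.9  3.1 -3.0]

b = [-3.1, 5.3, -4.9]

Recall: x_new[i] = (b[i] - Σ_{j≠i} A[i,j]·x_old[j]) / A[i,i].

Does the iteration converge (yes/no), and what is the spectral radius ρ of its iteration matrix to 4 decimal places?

no, ρ = 1.6998

A = D + L + U where D = diag(1.4, -0.5, -3).
Jacobi T = -D⁻¹(L+U): T[0,1] = -(0.7)/(1.4) = -0.5000; T[0,0] = 0.
  T[0,:] = [+0.0000, -0.5000, +1.1429]
  T[1,:] = [-1.2000, +0.0000, +0.6000]
  T[2,:] = [+0.6333, +1.0333, +0.0000]
|eigenvalues of T|: 1.6998, 0.9724, 0.9724.
ρ = 1.6998; 1.6998 > 1 ⇒ diverges.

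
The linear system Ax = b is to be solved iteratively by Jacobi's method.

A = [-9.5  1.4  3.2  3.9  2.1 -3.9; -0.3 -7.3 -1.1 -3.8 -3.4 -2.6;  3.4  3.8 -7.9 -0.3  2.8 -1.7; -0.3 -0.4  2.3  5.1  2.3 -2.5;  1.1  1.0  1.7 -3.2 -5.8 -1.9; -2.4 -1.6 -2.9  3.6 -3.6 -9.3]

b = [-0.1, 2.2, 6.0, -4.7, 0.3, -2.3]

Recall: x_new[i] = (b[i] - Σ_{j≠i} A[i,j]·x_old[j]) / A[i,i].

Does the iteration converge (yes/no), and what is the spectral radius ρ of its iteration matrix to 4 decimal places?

no, ρ = 1.2000

A = D + L + U where D = diag(-9.5, -7.3, -7.9, 5.1, -5.8, -9.3).
Jacobi T = -D⁻¹(L+U): T[4,2] = -(1.7)/(-5.8) = +0.2931; T[4,4] = 0.
  T[0,:] = [+0.0000 +0.1474 +0.3368 +0.4105 +0.2211 -0.4105]
  T[1,:] = [-0.0411 +0.0000 -0.1507 -0.5205 -0.4658 -0.3562]
  T[2,:] = [+0.4304 +0.4810 +0.0000 -0.0380 +0.3544 -0.2152]
  T[3,:] = [+0.0588 +0.0784 -0.4510 +0.0000 -0.4510 +0.4902]
  T[4,:] = [+0.1897 +0.1724 +0.2931 -0.5517 +0.0000 -0.3276]
  T[5,:] = [-0.2581 -0.1720 -0.3118 +0.3871 -0.3871 +0.0000]
|roots of det(T-λI)|: 1.2000, 0.5359, 0.4398, 0.2021, 0.2021, 0.1167.
ρ = 1.2000; 1.2000 > 1: divergent.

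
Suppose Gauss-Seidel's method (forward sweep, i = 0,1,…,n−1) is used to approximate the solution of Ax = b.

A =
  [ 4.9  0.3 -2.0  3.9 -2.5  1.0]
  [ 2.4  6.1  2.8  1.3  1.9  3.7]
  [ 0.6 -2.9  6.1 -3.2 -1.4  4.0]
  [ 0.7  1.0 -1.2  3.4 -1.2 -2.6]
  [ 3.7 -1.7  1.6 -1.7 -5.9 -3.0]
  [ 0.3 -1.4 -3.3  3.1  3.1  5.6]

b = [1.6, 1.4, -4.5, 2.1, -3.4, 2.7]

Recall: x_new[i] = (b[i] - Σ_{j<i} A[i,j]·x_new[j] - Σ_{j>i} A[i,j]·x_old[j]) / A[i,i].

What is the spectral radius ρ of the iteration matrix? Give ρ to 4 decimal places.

Split A = D + L + U, D = diag(4.9, 6.1, 6.1, 3.4, -5.9, 5.6).
Gauss-Seidel: T = -(D+L)⁻¹U, row 0 first, T[0,5] = -(1)/(4.9) = -0.2041; later rows by forward substitution.
  T[0,:] = [+0.0000 -0.0612 +0.4082 -0.7959 +0.5102 -0.2041]
  T[1,:] = [+0.0000 +0.0241 -0.6196 +0.1000 -0.5122 -0.5263]
  T[2,:] = [+0.0000 +0.0175 -0.3347 +0.6504 -0.0642 -0.8859]
  T[3,:] = [+0.0000 +0.0117 -0.0199 +0.3640 +0.3759 +0.6489]
  T[4,:] = [+0.0000 -0.0440 +0.3495 -0.4565 +0.3418 -0.9120]
  T[5,:] = [+0.0000 +0.0375 -0.5564 +0.5021 -0.5905 -0.4970]
moduli |λ_i(T)| = 1.3999, 0.9517, 0.2136, 0.2136, 0.0023, 0.0000.
ρ = 1.3999; 1.3999 > 1: divergent.

1.3999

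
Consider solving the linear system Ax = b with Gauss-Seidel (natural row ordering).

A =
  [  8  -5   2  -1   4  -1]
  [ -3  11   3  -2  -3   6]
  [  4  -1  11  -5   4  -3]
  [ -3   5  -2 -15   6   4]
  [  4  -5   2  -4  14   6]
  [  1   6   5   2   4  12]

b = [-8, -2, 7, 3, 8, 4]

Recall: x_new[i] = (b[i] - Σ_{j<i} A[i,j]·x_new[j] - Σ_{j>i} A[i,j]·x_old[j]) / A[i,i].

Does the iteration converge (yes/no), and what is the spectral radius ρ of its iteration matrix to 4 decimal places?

yes, ρ = 0.8714

Split A = D + L + U, D = diag(8, 11, 11, -15, 14, 12).
T_GS = -(D+L)⁻¹U: row 0 first, T[0,2] = -(2)/(8) = -0.2500; later rows by forward substitution.
  T[0,:] = [+0.0000  +0.6250  -0.2500  +0.1250  -0.5000  +0.1250]
  T[1,:] = [+0.0000  +0.1705  -0.3409  +0.2159  +0.1364  -0.5114]
  T[2,:] = [+0.0000  -0.2118  +0.0599  +0.4287  -0.1694  +0.1808]
  T[3,:] = [+0.0000  -0.0399  -0.0716  -0.0102  +0.5680  +0.0471]
  T[4,:] = [+0.0000  -0.0989  -0.0793  -0.0228  +0.3781  -0.6593]
  T[5,:] = [+0.0000  -0.0095  +0.2047  -0.2877  -0.1766  +0.3818]
|eigenvalues of T|: 0.8714, 0.3956, 0.3956, 0.3778, 0.0215, 0.0000.
ρ(T) = max|λ| = 0.8714; 0.8714 < 1: convergent.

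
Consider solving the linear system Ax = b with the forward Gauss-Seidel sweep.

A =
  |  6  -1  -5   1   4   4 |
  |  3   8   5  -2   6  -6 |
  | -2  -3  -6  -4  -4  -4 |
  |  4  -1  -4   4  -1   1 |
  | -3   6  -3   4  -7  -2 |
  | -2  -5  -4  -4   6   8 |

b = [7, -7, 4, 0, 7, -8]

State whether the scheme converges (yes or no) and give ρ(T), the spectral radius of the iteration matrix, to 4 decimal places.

A = D + L + U where D = diag(6, 8, -6, 4, -7, 8).
T_GS = -(D+L)⁻¹U: row 0 first, T[0,3] = -(1)/(6) = -0.1667; later rows by forward substitution.
  T[0,:] = [+0.0000  +0.1667  +0.8333  -0.1667  -0.6667  -0.6667]
  T[1,:] = [+0.0000  -0.0625  -0.9375  +0.3125  -0.5000  +1.0000]
  T[2,:] = [+0.0000  -0.0243  +0.1910  -0.7674  -0.1944  -0.9444]
  T[3,:] = [+0.0000  -0.2066  -0.8767  -0.5226  +0.5972  -0.2778]
  T[4,:] = [+0.0000  -0.2326  -1.7436  +0.3695  +0.2817  +1.1032]
  T[5,:] = [+0.0000  +0.0616  +0.5872  -0.7685  -0.4891  -0.9802]
moduli |λ_i(T)| = 1.4149, 0.3772, 0.3772, 0.3565, 0.0173, 0.0000.
ρ(T) = max|λ| = 1.4149; 1.4149 > 1: divergent.

no, ρ = 1.4149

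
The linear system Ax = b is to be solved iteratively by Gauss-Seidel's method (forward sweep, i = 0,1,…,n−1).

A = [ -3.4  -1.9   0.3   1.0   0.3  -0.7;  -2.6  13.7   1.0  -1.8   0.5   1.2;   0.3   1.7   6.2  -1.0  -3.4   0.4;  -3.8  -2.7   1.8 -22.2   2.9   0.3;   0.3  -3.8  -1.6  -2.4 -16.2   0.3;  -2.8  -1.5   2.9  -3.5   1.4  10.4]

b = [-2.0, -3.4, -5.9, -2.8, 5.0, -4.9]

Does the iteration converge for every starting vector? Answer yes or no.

A = D + L + U where D = diag(-3.4, 13.7, 6.2, -22.2, -16.2, 10.4).
GS T = -(D+L)⁻¹U: row 0 first, T[0,3] = -(1)/(-3.4) = +0.2941; later rows by forward substitution.
  T[0,:] = [+0.0000, -0.5588, +0.0882, +0.2941, +0.0882, -0.2059]
  T[1,:] = [+0.0000, -0.1061, -0.0562, +0.1872, -0.0198, -0.1267]
  T[2,:] = [+0.0000, +0.0561, +0.0112, +0.0957, +0.5495, -0.0198]
  T[3,:] = [+0.0000, +0.1131, -0.0074, -0.0654, +0.1625, +0.0626]
  T[4,:] = [+0.0000, -0.0078, +0.0148, -0.0382, -0.0721, +0.0371]
  T[5,:] = [+0.0000, -0.1423, +0.0081, +0.0626, -0.0679, -0.0521]
|λ(T)| sorted: 0.3002, 0.0979, 0.0716, 0.0451, 0.0451, 0.0000.
spectral radius ρ = 0.3002; 0.3002 < 1: convergent.

yes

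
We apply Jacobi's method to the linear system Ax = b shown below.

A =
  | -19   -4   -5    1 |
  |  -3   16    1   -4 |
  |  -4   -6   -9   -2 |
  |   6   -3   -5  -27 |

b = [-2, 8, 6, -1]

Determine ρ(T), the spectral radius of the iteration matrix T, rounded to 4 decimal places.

Write A = D+L+U with D = diag(-19, 16, -9, -27).
T_J = -D⁻¹(L+U): T[3,1] = -(-3)/(-27) = -0.1111; T[3,3] = 0.
  T[0,:] = [+0.0000, -0.2105, -0.2632, +0.0526]
  T[1,:] = [+0.1875, +0.0000, -0.0625, +0.2500]
  T[2,:] = [-0.4444, -0.6667, +0.0000, -0.2222]
  T[3,:] = [+0.2222, -0.1111, -0.1852, +0.0000]
|eigenvalues of T|: 0.5373, 0.2723, 0.2723, 0.2256.
ρ = 0.5373; 0.5373 < 1, so it converges for any x₀.

0.5373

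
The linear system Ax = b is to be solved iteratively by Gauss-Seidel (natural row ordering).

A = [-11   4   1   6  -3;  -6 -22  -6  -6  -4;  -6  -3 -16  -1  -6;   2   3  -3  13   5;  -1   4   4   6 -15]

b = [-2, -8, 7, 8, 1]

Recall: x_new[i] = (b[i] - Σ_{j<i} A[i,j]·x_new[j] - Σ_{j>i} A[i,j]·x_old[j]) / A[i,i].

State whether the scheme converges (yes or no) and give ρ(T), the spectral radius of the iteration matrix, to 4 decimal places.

yes, ρ = 0.5850

Let D = diag(-11, -22, -16, 13, -15); L, U the strict triangles.
T_GS = -(D+L)⁻¹U: row 0 first, T[0,2] = -(1)/(-11) = +0.0909; later rows by forward substitution.
  T[0,:] = [+0.0000  +0.3636  +0.0909  +0.5455  -0.2727]
  T[1,:] = [+0.0000  -0.0992  -0.2975  -0.4215  -0.1074]
  T[2,:] = [+0.0000  -0.1178  +0.0217  -0.1880  -0.2526]
  T[3,:] = [+0.0000  -0.0602  +0.0597  -0.0300  -0.3762]
  T[4,:] = [+0.0000  -0.1062  -0.0557  -0.2109  -0.2283]
|λ(T)| sorted: 0.5850, 0.1536, 0.0704, 0.0251, 0.0000.
ρ(T) = max|λ| = 0.5850; 0.5850 < 1 ⇒ converges.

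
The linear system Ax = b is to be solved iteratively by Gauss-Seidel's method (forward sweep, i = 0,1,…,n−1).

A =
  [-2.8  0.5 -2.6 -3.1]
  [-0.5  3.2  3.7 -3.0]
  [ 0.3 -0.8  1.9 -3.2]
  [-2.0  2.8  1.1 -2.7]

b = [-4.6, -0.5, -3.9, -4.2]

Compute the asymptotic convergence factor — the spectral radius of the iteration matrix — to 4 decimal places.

1.6715

Write A = D+L+U with D = diag(-2.8, 3.2, 1.9, -2.7).
Gauss-Seidel: T = -(D+L)⁻¹U, row 0 first, T[0,1] = -(0.5)/(-2.8) = +0.1786; later rows by forward substitution.
  T[0,:] = [+0.0000 +0.1786 -0.9286 -1.1071]
  T[1,:] = [+0.0000 +0.0279 -1.3013 +0.7645]
  T[2,:] = [+0.0000 -0.0164 -0.4013 +2.1809]
  T[3,:] = [+0.0000 -0.1100 -0.8252 +2.5015]
|λ(T)| sorted: 1.6715, 0.3926, 0.3926, 0.0000.
spectral radius ρ = 1.6715; 1.6715 > 1 ⇒ diverges.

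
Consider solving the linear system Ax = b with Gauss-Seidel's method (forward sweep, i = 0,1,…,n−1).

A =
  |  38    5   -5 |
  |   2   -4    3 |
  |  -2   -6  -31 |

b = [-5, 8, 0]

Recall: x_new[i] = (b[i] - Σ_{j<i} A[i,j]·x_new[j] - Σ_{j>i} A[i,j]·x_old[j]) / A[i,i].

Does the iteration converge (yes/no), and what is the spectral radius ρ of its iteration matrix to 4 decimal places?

Split A = D + L + U, D = diag(38, -4, -31).
T_GS = -(D+L)⁻¹U: row 0 first, T[0,2] = -(-5)/(38) = +0.1316; later rows by forward substitution.
  T[0,:] = [+0.0000, -0.1316, +0.1316]
  T[1,:] = [+0.0000, -0.0658, +0.8158]
  T[2,:] = [+0.0000, +0.0212, -0.1664]
|λ(T)| sorted: 0.2570, 0.0248, 0.0000.
spectral radius ρ = 0.2570; 0.2570 < 1, so it converges for any x₀.

yes, ρ = 0.2570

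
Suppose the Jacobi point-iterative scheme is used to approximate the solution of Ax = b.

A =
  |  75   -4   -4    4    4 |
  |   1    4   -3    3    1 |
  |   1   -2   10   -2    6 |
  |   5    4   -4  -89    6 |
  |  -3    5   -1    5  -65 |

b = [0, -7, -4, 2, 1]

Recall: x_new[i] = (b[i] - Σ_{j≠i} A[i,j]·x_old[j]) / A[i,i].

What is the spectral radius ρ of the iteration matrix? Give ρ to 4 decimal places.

Diagonal D = diag(75, 4, 10, -89, -65); L, U strict lower/upper.
Jacobi T = -D⁻¹(L+U): T[0,2] = -(-4)/(75) = +0.0533; T[0,0] = 0.
  T[0,:] = [+0.0000, +0.0533, +0.0533, -0.0533, -0.0533]
  T[1,:] = [-0.2500, +0.0000, +0.7500, -0.7500, -0.2500]
  T[2,:] = [-0.1000, +0.2000, +0.0000, +0.2000, -0.6000]
  T[3,:] = [+0.0562, +0.0449, -0.0449, +0.0000, +0.0674]
  T[4,:] = [-0.0462, +0.0769, -0.0154, +0.0769, +0.0000]
eigenvalue magnitudes: 0.3894, 0.2760, 0.2760, 0.0371, 0.0197.
ρ = 0.3894; 0.3894 < 1 ⇒ converges.

0.3894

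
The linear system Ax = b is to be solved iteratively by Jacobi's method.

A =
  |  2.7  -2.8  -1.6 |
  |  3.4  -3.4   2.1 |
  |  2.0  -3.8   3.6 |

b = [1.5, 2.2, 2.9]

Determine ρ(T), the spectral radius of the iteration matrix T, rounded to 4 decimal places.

Write A = D+L+U with D = diag(2.7, -3.4, 3.6).
T_J = -D⁻¹(L+U): T[0,1] = -(-2.8)/(2.7) = +1.0370; T[0,0] = 0.
  T[0,:] = [+0.0000  +1.0370  +0.5926]
  T[1,:] = [+1.0000  +0.0000  +0.6176]
  T[2,:] = [-0.5556  +1.0556  +0.0000]
|eigenvalues of T|: 1.2549, 1.0502, 0.2046.
ρ = 1.2549; 1.2549 > 1: divergent.

1.2549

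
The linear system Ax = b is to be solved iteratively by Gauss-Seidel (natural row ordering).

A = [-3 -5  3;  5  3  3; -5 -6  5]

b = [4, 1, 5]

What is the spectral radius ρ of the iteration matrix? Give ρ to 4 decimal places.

Diagonal D = diag(-3, 3, 5); L, U strict lower/upper.
Gauss-Seidel: T = -(D+L)⁻¹U, row 0 first, T[0,2] = -(3)/(-3) = +1.0000; later rows by forward substitution.
  T[0,:] = [+0.0000, -1.6667, +1.0000]
  T[1,:] = [+0.0000, +2.7778, -2.6667]
  T[2,:] = [+0.0000, +1.6667, -2.2000]
|roots of det(T-λI)|: 1.6118, 1.0340, 0.0000.
ρ = 1.6118; 1.6118 > 1 ⇒ diverges.

1.6118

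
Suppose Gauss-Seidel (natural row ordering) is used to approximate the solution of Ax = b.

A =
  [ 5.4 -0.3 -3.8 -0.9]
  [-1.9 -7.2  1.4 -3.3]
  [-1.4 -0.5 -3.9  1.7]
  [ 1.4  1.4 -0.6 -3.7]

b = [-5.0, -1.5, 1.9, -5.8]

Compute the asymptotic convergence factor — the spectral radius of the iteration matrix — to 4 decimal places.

Write A = D+L+U with D = diag(5.4, -7.2, -3.9, -3.7).
GS T = -(D+L)⁻¹U: row 0 first, T[0,1] = -(-0.3)/(5.4) = +0.0556; later rows by forward substitution.
  T[0,:] = [+0.0000  +0.0556  +0.7037  +0.1667]
  T[1,:] = [+0.0000  -0.0147  +0.0087  -0.5023]
  T[2,:] = [+0.0000  -0.0181  -0.2537  +0.4405]
  T[3,:] = [+0.0000  +0.0184  +0.3107  -0.1984]
|roots of det(T-λI)|: 0.5826, 0.1379, 0.0222, 0.0000.
ρ = 0.5826; 0.5826 < 1 ⇒ converges.

0.5826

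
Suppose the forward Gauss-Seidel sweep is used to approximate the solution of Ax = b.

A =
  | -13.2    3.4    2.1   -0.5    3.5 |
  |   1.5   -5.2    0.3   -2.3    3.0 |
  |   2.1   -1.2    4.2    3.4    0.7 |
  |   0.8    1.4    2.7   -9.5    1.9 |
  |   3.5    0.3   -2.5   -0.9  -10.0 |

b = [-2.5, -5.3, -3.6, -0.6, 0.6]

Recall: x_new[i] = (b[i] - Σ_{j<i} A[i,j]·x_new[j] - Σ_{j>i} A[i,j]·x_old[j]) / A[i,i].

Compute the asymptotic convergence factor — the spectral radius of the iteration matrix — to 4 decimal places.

0.5325

A = D + L + U where D = diag(-13.2, -5.2, 4.2, -9.5, -10).
GS T = -(D+L)⁻¹U: row 0 first, T[0,1] = -(3.4)/(-13.2) = +0.2576; later rows by forward substitution.
  T[0,:] = [+0.0000, +0.2576, +0.1591, -0.0379, +0.2652]
  T[1,:] = [+0.0000, +0.0743, +0.1036, -0.4532, +0.6534]
  T[2,:] = [+0.0000, -0.1076, -0.0500, -0.9201, -0.1126]
  T[3,:] = [+0.0000, +0.0021, +0.0145, -0.3315, +0.2866]
  T[4,:] = [+0.0000, +0.1191, +0.0700, +0.2330, +0.1147]
moduli |λ_i(T)| = 0.5325, 0.1961, 0.1961, 0.0411, 0.0000.
spectral radius ρ = 0.5325; 0.5325 < 1 ⇒ converges.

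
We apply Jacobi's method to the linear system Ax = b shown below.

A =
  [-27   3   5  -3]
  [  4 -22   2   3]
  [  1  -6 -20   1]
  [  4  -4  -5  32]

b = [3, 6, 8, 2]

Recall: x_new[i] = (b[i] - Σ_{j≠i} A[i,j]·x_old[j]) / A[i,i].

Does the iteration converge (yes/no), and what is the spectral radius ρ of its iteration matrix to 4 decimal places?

yes, ρ = 0.3485

Write A = D+L+U with D = diag(-27, -22, -20, 32).
T_J = -D⁻¹(L+U): T[3,0] = -(4)/(32) = -0.1250; T[3,3] = 0.
  T[0,:] = [+0.0000  +0.1111  +0.1852  -0.1111]
  T[1,:] = [+0.1818  +0.0000  +0.0909  +0.1364]
  T[2,:] = [+0.0500  -0.3000  +0.0000  +0.0500]
  T[3,:] = [-0.1250  +0.1250  +0.1562  +0.0000]
eigenvalue magnitudes: 0.3485, 0.2315, 0.2315, 0.1156.
spectral radius ρ = 0.3485; 0.3485 < 1, so it converges for any x₀.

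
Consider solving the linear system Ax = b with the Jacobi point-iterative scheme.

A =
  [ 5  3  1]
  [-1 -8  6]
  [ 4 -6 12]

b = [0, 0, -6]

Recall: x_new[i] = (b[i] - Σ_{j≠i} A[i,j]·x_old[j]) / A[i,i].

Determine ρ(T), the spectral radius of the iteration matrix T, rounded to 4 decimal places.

0.8424

Diagonal D = diag(5, -8, 12); L, U strict lower/upper.
Jacobi T = -D⁻¹(L+U): T[2,0] = -(4)/(12) = -0.3333; T[2,2] = 0.
  T[0,:] = [+0.0000  -0.6000  -0.2000]
  T[1,:] = [-0.1250  +0.0000  +0.7500]
  T[2,:] = [-0.3333  +0.5000  +0.0000]
|roots of det(T-λI)|: 0.8424, 0.4392, 0.4392.
ρ(T) = max|λ| = 0.8424; 0.8424 < 1, so it converges for any x₀.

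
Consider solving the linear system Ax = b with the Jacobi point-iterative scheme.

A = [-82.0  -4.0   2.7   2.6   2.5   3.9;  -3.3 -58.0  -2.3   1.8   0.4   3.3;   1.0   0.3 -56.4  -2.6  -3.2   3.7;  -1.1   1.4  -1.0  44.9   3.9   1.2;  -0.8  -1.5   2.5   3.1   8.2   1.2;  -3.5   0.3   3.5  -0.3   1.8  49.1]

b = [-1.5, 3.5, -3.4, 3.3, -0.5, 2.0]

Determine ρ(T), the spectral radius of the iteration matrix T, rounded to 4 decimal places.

0.2747

Let D = diag(-82, -58, -56.4, 44.9, 8.2, 49.1); L, U the strict triangles.
T_J = -D⁻¹(L+U): T[1,2] = -(-2.3)/(-58) = -0.0397; T[1,1] = 0.
  T[0,:] = [+0.0000, -0.0488, +0.0329, +0.0317, +0.0305, +0.0476]
  T[1,:] = [-0.0569, +0.0000, -0.0397, +0.0310, +0.0069, +0.0569]
  T[2,:] = [+0.0177, +0.0053, +0.0000, -0.0461, -0.0567, +0.0656]
  T[3,:] = [+0.0245, -0.0312, +0.0223, +0.0000, -0.0869, -0.0267]
  T[4,:] = [+0.0976, +0.1829, -0.3049, -0.3780, +0.0000, -0.1463]
  T[5,:] = [+0.0713, -0.0061, -0.0713, +0.0061, -0.0367, +0.0000]
|λ(T)| sorted: 0.2747, 0.2229, 0.0801, 0.0801, 0.0705, 0.0432.
ρ = 0.2747; 0.2747 < 1: convergent.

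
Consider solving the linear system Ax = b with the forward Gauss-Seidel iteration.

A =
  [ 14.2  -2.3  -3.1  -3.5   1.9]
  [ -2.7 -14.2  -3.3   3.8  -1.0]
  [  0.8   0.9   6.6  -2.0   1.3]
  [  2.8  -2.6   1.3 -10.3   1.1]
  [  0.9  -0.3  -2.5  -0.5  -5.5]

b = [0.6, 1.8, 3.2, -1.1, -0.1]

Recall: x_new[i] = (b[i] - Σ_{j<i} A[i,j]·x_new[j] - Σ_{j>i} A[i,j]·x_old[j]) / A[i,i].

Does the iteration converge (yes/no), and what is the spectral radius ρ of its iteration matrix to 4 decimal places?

Write A = D+L+U with D = diag(14.2, -14.2, 6.6, -10.3, -5.5).
GS T = -(D+L)⁻¹U: row 0 first, T[0,1] = -(-2.3)/(14.2) = +0.1620; later rows by forward substitution.
  T[0,:] = [+0.0000  +0.1620  +0.2183  +0.2465  -0.1338]
  T[1,:] = [+0.0000  -0.0308  -0.2739  +0.2207  -0.0450]
  T[2,:] = [+0.0000  -0.0154  +0.0109  +0.2431  -0.1746]
  T[3,:] = [+0.0000  +0.0499  +0.1299  +0.0420  +0.0597]
  T[4,:] = [+0.0000  +0.0307  +0.0339  -0.0860  +0.0545]
moduli |λ_i(T)| = 0.1954, 0.1472, 0.0986, 0.0703, 0.0000.
spectral radius ρ = 0.1954; 0.1954 < 1 ⇒ converges.

yes, ρ = 0.1954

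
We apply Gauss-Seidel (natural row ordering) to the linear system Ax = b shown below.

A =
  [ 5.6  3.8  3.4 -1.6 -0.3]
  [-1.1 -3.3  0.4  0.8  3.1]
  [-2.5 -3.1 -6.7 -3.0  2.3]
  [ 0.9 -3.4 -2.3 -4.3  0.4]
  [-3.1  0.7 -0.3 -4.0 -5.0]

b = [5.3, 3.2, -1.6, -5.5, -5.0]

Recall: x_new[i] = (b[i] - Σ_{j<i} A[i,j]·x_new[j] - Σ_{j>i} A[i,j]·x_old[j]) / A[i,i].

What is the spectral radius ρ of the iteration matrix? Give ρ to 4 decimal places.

Write A = D+L+U with D = diag(5.6, -3.3, -6.7, -4.3, -5).
GS T = -(D+L)⁻¹U: row 0 first, T[0,4] = -(-0.3)/(5.6) = +0.0536; later rows by forward substitution.
  T[0,:] = [+0.0000 -0.6786 -0.6071 +0.2857 +0.0536]
  T[1,:] = [+0.0000 +0.2262 +0.3236 +0.1472 +0.9215]
  T[2,:] = [+0.0000 +0.1485 +0.0768 -0.6225 -0.1031]
  T[3,:] = [+0.0000 -0.4003 -0.4240 +0.2764 -0.5693]
  T[4,:] = [+0.0000 +0.7637 +0.7563 -0.3403 +0.5574]
eigenvalue magnitudes: 1.5690, 0.3305, 0.1326, 0.0309, 0.0000.
ρ = 1.5690; 1.5690 > 1: divergent.

1.5690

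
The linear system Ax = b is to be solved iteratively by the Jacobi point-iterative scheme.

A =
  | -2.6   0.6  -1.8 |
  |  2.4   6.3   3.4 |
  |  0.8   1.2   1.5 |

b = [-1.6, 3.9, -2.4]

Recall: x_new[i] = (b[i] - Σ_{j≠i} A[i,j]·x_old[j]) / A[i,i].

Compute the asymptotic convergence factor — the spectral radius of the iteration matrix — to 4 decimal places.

0.9318

Let D = diag(-2.6, 6.3, 1.5); L, U the strict triangles.
T_J = -D⁻¹(L+U): T[0,2] = -(-1.8)/(-2.6) = -0.6923; T[0,0] = 0.
  T[0,:] = [+0.0000  +0.2308  -0.6923]
  T[1,:] = [-0.3810  +0.0000  -0.5397]
  T[2,:] = [-0.5333  -0.8000  +0.0000]
|λ(T)| sorted: 0.9318, 0.7147, 0.2171.
ρ = 0.9318; 0.9318 < 1 ⇒ converges.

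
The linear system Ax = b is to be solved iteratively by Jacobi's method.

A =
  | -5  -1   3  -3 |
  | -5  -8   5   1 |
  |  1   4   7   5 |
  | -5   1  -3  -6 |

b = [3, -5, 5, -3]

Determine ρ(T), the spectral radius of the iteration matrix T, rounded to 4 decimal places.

1.1322

Write A = D+L+U with D = diag(-5, -8, 7, -6).
T_J = -D⁻¹(L+U): T[0,1] = -(-1)/(-5) = -0.2000; T[0,0] = 0.
  T[0,:] = [+0.0000  -0.2000  +0.6000  -0.6000]
  T[1,:] = [-0.6250  +0.0000  +0.6250  +0.1250]
  T[2,:] = [-0.1429  -0.5714  +0.0000  -0.7143]
  T[3,:] = [-0.8333  +0.1667  -0.5000  +0.0000]
moduli |λ_i(T)| = 1.1322, 0.6335, 0.6335, 0.5634.
ρ = 1.1322; 1.1322 > 1: divergent.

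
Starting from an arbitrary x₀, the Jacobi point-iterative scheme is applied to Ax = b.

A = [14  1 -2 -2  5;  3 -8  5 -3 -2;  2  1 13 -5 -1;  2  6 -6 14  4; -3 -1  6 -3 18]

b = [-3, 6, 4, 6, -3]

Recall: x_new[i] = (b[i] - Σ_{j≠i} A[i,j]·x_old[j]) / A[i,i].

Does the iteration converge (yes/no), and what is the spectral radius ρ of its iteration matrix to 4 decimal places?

A = D + L + U where D = diag(14, -8, 13, 14, 18).
T_J = -D⁻¹(L+U): T[3,2] = -(-6)/(14) = +0.4286; T[3,3] = 0.
  T[0,:] = [+0.0000  -0.0714  +0.1429  +0.1429  -0.3571]
  T[1,:] = [+0.3750  +0.0000  +0.6250  -0.3750  -0.2500]
  T[2,:] = [-0.1538  -0.0769  +0.0000  +0.3846  +0.0769]
  T[3,:] = [-0.1429  -0.4286  +0.4286  +0.0000  -0.2857]
  T[4,:] = [+0.1667  +0.0556  -0.3333  +0.1667  +0.0000]
eigenvalue magnitudes: 0.5411, 0.4473, 0.4473, 0.2914, 0.2914.
spectral radius ρ = 0.5411; 0.5411 < 1, so it converges for any x₀.

yes, ρ = 0.5411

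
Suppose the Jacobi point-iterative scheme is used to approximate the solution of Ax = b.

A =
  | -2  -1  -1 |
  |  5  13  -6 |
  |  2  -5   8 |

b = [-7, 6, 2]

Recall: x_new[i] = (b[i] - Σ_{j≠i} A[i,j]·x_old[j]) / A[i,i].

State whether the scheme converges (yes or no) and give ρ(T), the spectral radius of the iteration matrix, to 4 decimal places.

Let D = diag(-2, 13, 8); L, U the strict triangles.
Jacobi T = -D⁻¹(L+U): T[1,2] = -(-6)/(13) = +0.4615; T[1,1] = 0.
  T[0,:] = [+0.0000 -0.5000 -0.5000]
  T[1,:] = [-0.3846 +0.0000 +0.4615]
  T[2,:] = [-0.2500 +0.6250 +0.0000]
|roots of det(T-λI)|: 0.8967, 0.5000, 0.3967.
spectral radius ρ = 0.8967; 0.8967 < 1 ⇒ converges.

yes, ρ = 0.8967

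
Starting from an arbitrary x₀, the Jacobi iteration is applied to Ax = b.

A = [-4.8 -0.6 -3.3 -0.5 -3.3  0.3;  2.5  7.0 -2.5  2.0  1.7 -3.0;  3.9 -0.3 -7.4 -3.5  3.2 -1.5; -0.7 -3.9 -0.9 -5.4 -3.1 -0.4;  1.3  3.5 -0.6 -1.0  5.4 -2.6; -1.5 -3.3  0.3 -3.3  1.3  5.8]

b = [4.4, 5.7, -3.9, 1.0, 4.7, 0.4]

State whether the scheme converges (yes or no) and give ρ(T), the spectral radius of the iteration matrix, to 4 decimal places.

A = D + L + U where D = diag(-4.8, 7, -7.4, -5.4, 5.4, 5.8).
Jacobi T = -D⁻¹(L+U): T[2,0] = -(3.9)/(-7.4) = +0.5270; T[2,2] = 0.
  T[0,:] = [+0.0000 -0.1250 -0.6875 -0.1042 -0.6875 +0.0625]
  T[1,:] = [-0.3571 +0.0000 +0.3571 -0.2857 -0.2429 +0.4286]
  T[2,:] = [+0.5270 -0.0405 +0.0000 -0.4730 +0.4324 -0.2027]
  T[3,:] = [-0.1296 -0.7222 -0.1667 +0.0000 -0.5741 -0.0741]
  T[4,:] = [-0.2407 -0.6481 +0.1111 +0.1852 +0.0000 +0.4815]
  T[5,:] = [+0.2586 +0.5690 -0.0517 +0.5690 -0.2241 +0.0000]
eigenvalue magnitudes: 1.2035, 0.6822, 0.6822, 0.6045, 0.5656, 0.5656.
spectral radius ρ = 1.2035; 1.2035 > 1, so it fails to converge.

no, ρ = 1.2035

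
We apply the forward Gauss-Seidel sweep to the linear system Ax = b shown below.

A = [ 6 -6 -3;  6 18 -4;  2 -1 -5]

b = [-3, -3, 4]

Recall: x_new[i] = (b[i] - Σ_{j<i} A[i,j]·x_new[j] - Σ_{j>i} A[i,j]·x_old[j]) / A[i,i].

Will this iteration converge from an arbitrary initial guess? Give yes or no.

Write A = D+L+U with D = diag(6, 18, -5).
Gauss-Seidel: T = -(D+L)⁻¹U, row 0 first, T[0,2] = -(-3)/(6) = +0.5000; later rows by forward substitution.
  T[0,:] = [+0.0000  +1.0000  +0.5000]
  T[1,:] = [+0.0000  -0.3333  +0.0556]
  T[2,:] = [+0.0000  +0.4667  +0.1889]
moduli |λ_i(T)| = 0.3790, 0.2345, 0.0000.
spectral radius ρ = 0.3790; 0.3790 < 1 ⇒ converges.

yes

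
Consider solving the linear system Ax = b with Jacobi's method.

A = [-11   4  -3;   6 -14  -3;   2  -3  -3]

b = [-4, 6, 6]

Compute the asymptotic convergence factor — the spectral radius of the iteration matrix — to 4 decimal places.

0.5529

Write A = D+L+U with D = diag(-11, -14, -3).
T_J = -D⁻¹(L+U): T[0,1] = -(4)/(-11) = +0.3636; T[0,0] = 0.
  T[0,:] = [+0.0000 +0.3636 -0.2727]
  T[1,:] = [+0.4286 +0.0000 -0.2143]
  T[2,:] = [+0.6667 -1.0000 +0.0000]
|λ(T)| sorted: 0.5529, 0.3427, 0.3427.
ρ = 0.5529; 0.5529 < 1 ⇒ converges.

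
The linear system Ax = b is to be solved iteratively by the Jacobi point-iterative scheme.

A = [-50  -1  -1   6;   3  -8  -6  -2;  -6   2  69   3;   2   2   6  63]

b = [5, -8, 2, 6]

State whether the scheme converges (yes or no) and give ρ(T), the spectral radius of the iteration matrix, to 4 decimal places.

Split A = D + L + U, D = diag(-50, -8, 69, 63).
T_J = -D⁻¹(L+U): T[1,2] = -(-6)/(-8) = -0.7500; T[1,1] = 0.
  T[0,:] = [+0.0000 -0.0200 -0.0200 +0.1200]
  T[1,:] = [+0.3750 +0.0000 -0.7500 -0.2500]
  T[2,:] = [+0.0870 -0.0290 +0.0000 -0.0435]
  T[3,:] = [-0.0317 -0.0317 -0.0952 +0.0000]
|λ(T)| sorted: 0.2114, 0.1513, 0.1217, 0.1217.
ρ = 0.2114; 0.2114 < 1 ⇒ converges.

yes, ρ = 0.2114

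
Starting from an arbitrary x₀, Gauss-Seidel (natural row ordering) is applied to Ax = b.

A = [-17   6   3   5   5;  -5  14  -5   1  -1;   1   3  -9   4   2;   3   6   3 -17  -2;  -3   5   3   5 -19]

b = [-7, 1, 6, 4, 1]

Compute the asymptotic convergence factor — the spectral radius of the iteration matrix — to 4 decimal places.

A = D + L + U where D = diag(-17, 14, -9, -17, -19).
Gauss-Seidel: T = -(D+L)⁻¹U, row 0 first, T[0,3] = -(5)/(-17) = +0.2941; later rows by forward substitution.
  T[0,:] = [+0.0000, +0.3529, +0.1765, +0.2941, +0.2941]
  T[1,:] = [+0.0000, +0.1261, +0.4202, +0.0336, +0.1765]
  T[2,:] = [+0.0000, +0.0812, +0.1597, +0.4883, +0.3137]
  T[3,:] = [+0.0000, +0.1211, +0.2076, +0.1499, +0.0519]
  T[4,:] = [+0.0000, +0.0221, +0.1626, +0.0790, +0.0632]
|roots of det(T-λI)|: 0.6734, 0.1718, 0.0948, 0.0948, 0.0000.
ρ = 0.6734; 0.6734 < 1 ⇒ converges.

0.6734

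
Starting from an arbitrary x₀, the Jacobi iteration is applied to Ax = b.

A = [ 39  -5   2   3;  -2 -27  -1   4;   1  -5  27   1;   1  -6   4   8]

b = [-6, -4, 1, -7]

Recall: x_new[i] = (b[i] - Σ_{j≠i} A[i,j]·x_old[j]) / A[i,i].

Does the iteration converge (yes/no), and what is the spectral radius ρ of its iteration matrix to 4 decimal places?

Let D = diag(39, -27, 27, 8); L, U the strict triangles.
Jacobi T = -D⁻¹(L+U): T[0,3] = -(3)/(39) = -0.0769; T[0,0] = 0.
  T[0,:] = [+0.0000  +0.1282  -0.0513  -0.0769]
  T[1,:] = [-0.0741  +0.0000  -0.0370  +0.1481]
  T[2,:] = [-0.0370  +0.1852  +0.0000  -0.0370]
  T[3,:] = [-0.1250  +0.7500  -0.5000  +0.0000]
|eigenvalues of T|: 0.3914, 0.2869, 0.1178, 0.0133.
spectral radius ρ = 0.3914; 0.3914 < 1: convergent.

yes, ρ = 0.3914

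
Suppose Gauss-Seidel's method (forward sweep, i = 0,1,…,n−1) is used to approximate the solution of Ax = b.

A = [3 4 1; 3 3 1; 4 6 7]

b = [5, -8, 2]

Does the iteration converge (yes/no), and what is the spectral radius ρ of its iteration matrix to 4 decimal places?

no, ρ = 1.3333

Write A = D+L+U with D = diag(3, 3, 7).
Gauss-Seidel: T = -(D+L)⁻¹U, row 0 first, T[0,1] = -(4)/(3) = -1.3333; later rows by forward substitution.
  T[0,:] = [+0.0000 -1.3333 -0.3333]
  T[1,:] = [+0.0000 +1.3333 +0.0000]
  T[2,:] = [+0.0000 -0.3810 +0.1905]
moduli |λ_i(T)| = 1.3333, 0.1905, 0.0000.
spectral radius ρ = 1.3333; 1.3333 > 1 ⇒ diverges.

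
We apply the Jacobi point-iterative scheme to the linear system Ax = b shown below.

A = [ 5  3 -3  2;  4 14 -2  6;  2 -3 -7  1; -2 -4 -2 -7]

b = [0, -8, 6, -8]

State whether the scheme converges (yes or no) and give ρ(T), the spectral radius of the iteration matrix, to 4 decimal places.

yes, ρ = 0.8467

Write A = D+L+U with D = diag(5, 14, -7, -7).
T_J = -D⁻¹(L+U): T[2,3] = -(1)/(-7) = +0.1429; T[2,2] = 0.
  T[0,:] = [+0.0000 -0.6000 +0.6000 -0.4000]
  T[1,:] = [-0.2857 +0.0000 +0.1429 -0.4286]
  T[2,:] = [+0.2857 -0.4286 +0.0000 +0.1429]
  T[3,:] = [-0.2857 -0.5714 -0.2857 +0.0000]
|roots of det(T-λI)|: 0.8467, 0.5327, 0.5327, 0.1650.
spectral radius ρ = 0.8467; 0.8467 < 1 ⇒ converges.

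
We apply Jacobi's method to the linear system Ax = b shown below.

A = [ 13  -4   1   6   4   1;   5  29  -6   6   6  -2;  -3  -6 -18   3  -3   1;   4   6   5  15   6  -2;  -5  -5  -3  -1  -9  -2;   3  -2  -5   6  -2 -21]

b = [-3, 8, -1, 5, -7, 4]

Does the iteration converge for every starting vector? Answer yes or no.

yes

Split A = D + L + U, D = diag(13, 29, -18, 15, -9, -21).
Jacobi T = -D⁻¹(L+U): T[3,1] = -(6)/(15) = -0.4000; T[3,3] = 0.
  T[0,:] = [+0.0000 +0.3077 -0.0769 -0.4615 -0.3077 -0.0769]
  T[1,:] = [-0.1724 +0.0000 +0.2069 -0.2069 -0.2069 +0.0690]
  T[2,:] = [-0.1667 -0.3333 +0.0000 +0.1667 -0.1667 +0.0556]
  T[3,:] = [-0.2667 -0.4000 -0.3333 +0.0000 -0.4000 +0.1333]
  T[4,:] = [-0.5556 -0.5556 -0.3333 -0.1111 +0.0000 -0.2222]
  T[5,:] = [+0.1429 -0.0952 -0.2381 +0.2857 -0.0952 +0.0000]
|roots of det(T-λI)|: 0.8933, 0.5197, 0.4536, 0.4536, 0.1345, 0.0227.
spectral radius ρ = 0.8933; 0.8933 < 1 ⇒ converges.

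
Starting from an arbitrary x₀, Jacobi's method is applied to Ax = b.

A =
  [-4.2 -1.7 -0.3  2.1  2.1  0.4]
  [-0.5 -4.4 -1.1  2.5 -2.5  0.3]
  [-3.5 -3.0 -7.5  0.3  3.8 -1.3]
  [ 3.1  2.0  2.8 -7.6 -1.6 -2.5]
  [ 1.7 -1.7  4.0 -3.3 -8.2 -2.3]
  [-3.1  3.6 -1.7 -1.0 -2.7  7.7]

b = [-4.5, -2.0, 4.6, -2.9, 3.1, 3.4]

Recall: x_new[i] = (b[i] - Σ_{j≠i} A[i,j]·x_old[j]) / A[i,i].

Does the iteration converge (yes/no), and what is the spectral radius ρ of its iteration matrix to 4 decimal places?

no, ρ = 1.1209

Split A = D + L + U, D = diag(-4.2, -4.4, -7.5, -7.6, -8.2, 7.7).
T_J = -D⁻¹(L+U): T[1,0] = -(-0.5)/(-4.4) = -0.1136; T[1,1] = 0.
  T[0,:] = [+0.0000 -0.4048 -0.0714 +0.5000 +0.5000 +0.0952]
  T[1,:] = [-0.1136 +0.0000 -0.2500 +0.5682 -0.5682 +0.0682]
  T[2,:] = [-0.4667 -0.4000 +0.0000 +0.0400 +0.5067 -0.1733]
  T[3,:] = [+0.4079 +0.2632 +0.3684 +0.0000 -0.2105 -0.3289]
  T[4,:] = [+0.2073 -0.2073 +0.4878 -0.4024 +0.0000 -0.2805]
  T[5,:] = [+0.4026 -0.4675 +0.2208 +0.1299 +0.3506 +0.0000]
|eigenvalues of T|: 1.1209, 0.6883, 0.6380, 0.6380, 0.3962, 0.0543.
spectral radius ρ = 1.1209; 1.1209 > 1: divergent.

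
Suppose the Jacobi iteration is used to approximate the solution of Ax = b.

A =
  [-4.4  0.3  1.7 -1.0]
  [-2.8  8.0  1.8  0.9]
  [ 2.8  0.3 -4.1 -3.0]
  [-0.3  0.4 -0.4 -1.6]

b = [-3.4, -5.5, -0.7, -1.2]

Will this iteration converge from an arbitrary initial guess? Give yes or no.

yes

Split A = D + L + U, D = diag(-4.4, 8, -4.1, -1.6).
T_J = -D⁻¹(L+U): T[3,1] = -(0.4)/(-1.6) = +0.2500; T[3,3] = 0.
  T[0,:] = [+0.0000  +0.0682  +0.3864  -0.2273]
  T[1,:] = [+0.3500  +0.0000  -0.2250  -0.1125]
  T[2,:] = [+0.6829  +0.0732  +0.0000  -0.7317]
  T[3,:] = [-0.1875  +0.2500  -0.2500  +0.0000]
moduli |λ_i(T)| = 0.7747, 0.4400, 0.4400, 0.0733.
spectral radius ρ = 0.7747; 0.7747 < 1: convergent.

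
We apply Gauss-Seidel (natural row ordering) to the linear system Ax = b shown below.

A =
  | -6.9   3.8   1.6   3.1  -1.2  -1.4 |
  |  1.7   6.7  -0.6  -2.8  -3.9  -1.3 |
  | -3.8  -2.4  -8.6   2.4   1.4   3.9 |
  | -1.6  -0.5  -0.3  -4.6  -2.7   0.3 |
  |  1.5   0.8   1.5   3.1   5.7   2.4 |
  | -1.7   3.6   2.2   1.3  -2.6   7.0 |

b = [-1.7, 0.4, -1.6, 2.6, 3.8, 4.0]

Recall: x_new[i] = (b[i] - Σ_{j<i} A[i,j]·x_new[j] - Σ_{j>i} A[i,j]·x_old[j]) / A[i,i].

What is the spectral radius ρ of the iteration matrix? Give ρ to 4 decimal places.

0.9257

Diagonal D = diag(-6.9, 6.7, -8.6, -4.6, 5.7, 7); L, U strict lower/upper.
Gauss-Seidel: T = -(D+L)⁻¹U, row 0 first, T[0,2] = -(1.6)/(-6.9) = +0.2319; later rows by forward substitution.
  T[0,:] = [+0.0000, +0.5507, +0.2319, +0.4493, -0.1739, -0.2029]
  T[1,:] = [+0.0000, -0.1397, +0.0307, +0.3039, +0.6262, +0.2455]
  T[2,:] = [+0.0000, -0.2043, -0.1110, -0.0043, +0.0649, +0.4746]
  T[3,:] = [+0.0000, -0.1630, -0.0768, -0.1890, -0.5988, +0.0782]
  T[4,:] = [+0.0000, +0.0171, +0.0056, -0.0570, +0.2664, -0.5695]
  T[5,:] = [+0.0000, +0.3065, +0.0918, -0.0319, -0.1745, -0.5508]
moduli |λ_i(T)| = 0.9257, 0.3380, 0.2544, 0.2544, 0.0408, 0.0000.
ρ = 0.9257; 0.9257 < 1, so it converges for any x₀.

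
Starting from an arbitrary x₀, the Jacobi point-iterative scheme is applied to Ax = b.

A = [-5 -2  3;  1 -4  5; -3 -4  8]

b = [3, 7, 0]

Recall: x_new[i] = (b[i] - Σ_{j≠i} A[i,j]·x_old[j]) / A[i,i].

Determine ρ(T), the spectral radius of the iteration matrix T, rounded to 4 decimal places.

A = D + L + U where D = diag(-5, -4, 8).
T_J = -D⁻¹(L+U): T[0,1] = -(-2)/(-5) = -0.4000; T[0,0] = 0.
  T[0,:] = [+0.0000, -0.4000, +0.6000]
  T[1,:] = [+0.2500, +0.0000, +1.2500]
  T[2,:] = [+0.3750, +0.5000, +0.0000]
|eigenvalues of T|: 0.9330, 0.7781, 0.1550.
ρ(T) = max|λ| = 0.9330; 0.9330 < 1 ⇒ converges.

0.9330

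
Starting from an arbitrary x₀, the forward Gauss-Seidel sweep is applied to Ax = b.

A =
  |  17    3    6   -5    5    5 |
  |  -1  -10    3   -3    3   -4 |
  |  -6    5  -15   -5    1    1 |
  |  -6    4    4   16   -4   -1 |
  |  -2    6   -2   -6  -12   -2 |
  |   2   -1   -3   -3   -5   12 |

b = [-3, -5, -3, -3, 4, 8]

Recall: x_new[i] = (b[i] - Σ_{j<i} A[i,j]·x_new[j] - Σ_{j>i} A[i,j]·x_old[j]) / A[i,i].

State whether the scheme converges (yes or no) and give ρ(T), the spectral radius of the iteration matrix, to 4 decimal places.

Split A = D + L + U, D = diag(17, -10, -15, 16, -12, 12).
T_GS = -(D+L)⁻¹U: row 0 first, T[0,2] = -(6)/(17) = -0.3529; later rows by forward substitution.
  T[0,:] = [+0.0000  -0.1765  -0.3529  +0.2941  -0.2941  -0.2941]
  T[1,:] = [+0.0000  +0.0176  +0.3353  -0.3294  +0.3294  -0.3706]
  T[2,:] = [+0.0000  +0.0765  +0.2529  -0.5608  +0.2941  +0.0608]
  T[3,:] = [+0.0000  -0.0897  -0.2794  +0.3328  -0.0162  +0.0297]
  T[4,:] = [+0.0000  +0.0703  +0.3240  -0.2867  +0.1728  -0.3279]
  T[5,:] = [+0.0000  +0.0569  +0.2152  -0.2529  +0.2180  -0.0959]
|roots of det(T-λI)|: 0.8489, 0.1649, 0.1433, 0.1433, 0.0426, 0.0000.
spectral radius ρ = 0.8489; 0.8489 < 1, so it converges for any x₀.

yes, ρ = 0.8489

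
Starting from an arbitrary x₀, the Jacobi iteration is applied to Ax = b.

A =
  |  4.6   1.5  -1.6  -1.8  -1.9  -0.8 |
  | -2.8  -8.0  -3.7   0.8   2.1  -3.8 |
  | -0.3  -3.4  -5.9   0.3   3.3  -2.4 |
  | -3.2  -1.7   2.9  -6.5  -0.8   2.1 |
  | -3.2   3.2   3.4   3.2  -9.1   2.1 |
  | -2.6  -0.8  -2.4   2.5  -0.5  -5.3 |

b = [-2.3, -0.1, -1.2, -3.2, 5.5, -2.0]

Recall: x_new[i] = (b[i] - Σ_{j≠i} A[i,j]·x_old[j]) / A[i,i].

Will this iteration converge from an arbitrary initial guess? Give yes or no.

Write A = D+L+U with D = diag(4.6, -8, -5.9, -6.5, -9.1, -5.3).
Jacobi: T = -D⁻¹(L+U), T[3,1] = -(-1.7)/(-6.5) = -0.2615; T[3,3] = 0.
  T[0,:] = [+0.0000, -0.3261, +0.3478, +0.3913, +0.4130, +0.1739]
  T[1,:] = [-0.3500, +0.0000, -0.4625, +0.1000, +0.2625, -0.4750]
  T[2,:] = [-0.0508, -0.5763, +0.0000, +0.0508, +0.5593, -0.4068]
  T[3,:] = [-0.4923, -0.2615, +0.4462, +0.0000, -0.1231, +0.3231]
  T[4,:] = [-0.3516, +0.3516, +0.3736, +0.3516, +0.0000, +0.2308]
  T[5,:] = [-0.4906, -0.1509, -0.4528, +0.4717, -0.0943, +0.0000]
eigenvalue magnitudes: 1.1501, 0.6175, 0.6175, 0.4806, 0.4806, 0.1558.
ρ(T) = max|λ| = 1.1501; 1.1501 > 1: divergent.

no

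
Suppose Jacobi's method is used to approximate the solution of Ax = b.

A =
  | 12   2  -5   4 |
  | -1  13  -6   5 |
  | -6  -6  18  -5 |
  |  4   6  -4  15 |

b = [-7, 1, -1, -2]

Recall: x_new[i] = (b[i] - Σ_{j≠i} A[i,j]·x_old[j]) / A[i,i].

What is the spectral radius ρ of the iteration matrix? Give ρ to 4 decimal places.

Split A = D + L + U, D = diag(12, 13, 18, 15).
Jacobi T = -D⁻¹(L+U): T[1,0] = -(-1)/(13) = +0.0769; T[1,1] = 0.
  T[0,:] = [+0.0000 -0.1667 +0.4167 -0.3333]
  T[1,:] = [+0.0769 +0.0000 +0.4615 -0.3846]
  T[2,:] = [+0.3333 +0.3333 +0.0000 +0.2778]
  T[3,:] = [-0.2667 -0.4000 +0.2667 +0.0000]
eigenvalue magnitudes: 0.8905, 0.5651, 0.2815, 0.0439.
ρ = 0.8905; 0.8905 < 1, so it converges for any x₀.

0.8905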